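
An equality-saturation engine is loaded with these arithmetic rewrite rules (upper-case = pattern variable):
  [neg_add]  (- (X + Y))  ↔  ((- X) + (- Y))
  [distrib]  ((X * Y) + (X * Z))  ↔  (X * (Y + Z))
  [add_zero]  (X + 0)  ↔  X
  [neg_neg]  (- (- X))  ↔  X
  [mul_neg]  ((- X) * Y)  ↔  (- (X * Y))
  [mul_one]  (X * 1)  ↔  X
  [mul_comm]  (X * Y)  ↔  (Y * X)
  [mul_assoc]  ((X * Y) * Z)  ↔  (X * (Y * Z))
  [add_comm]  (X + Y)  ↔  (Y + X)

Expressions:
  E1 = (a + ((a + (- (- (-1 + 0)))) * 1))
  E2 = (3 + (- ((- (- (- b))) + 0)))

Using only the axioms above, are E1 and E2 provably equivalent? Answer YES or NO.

Every axiom is a valid identity, so a rewrite proof would force E1 and E2 to agree under every assignment.
At a=0, b=0: E1 = -1 but E2 = 3; they differ, so no derivation exists.

NO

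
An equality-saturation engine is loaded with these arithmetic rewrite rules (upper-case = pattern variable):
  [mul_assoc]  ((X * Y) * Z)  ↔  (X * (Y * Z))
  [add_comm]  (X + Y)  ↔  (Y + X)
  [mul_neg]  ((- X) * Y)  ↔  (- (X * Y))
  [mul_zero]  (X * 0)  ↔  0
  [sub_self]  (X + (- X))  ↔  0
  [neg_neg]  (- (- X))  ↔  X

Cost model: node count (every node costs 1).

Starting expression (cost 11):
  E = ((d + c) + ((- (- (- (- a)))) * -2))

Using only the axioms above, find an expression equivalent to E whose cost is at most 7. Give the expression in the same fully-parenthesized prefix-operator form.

((c + d) + (a * -2))   [cost 7]

1. [add_comm →] (d + c)  →  (c + d);  E = ((c + d) + ((- (- (- (- a)))) * -2))
2. [neg_neg →] (- (- (- a)))  →  (- a);  E = ((c + d) + ((- (- a)) * -2))
3. [neg_neg →] (- (- a))  →  a;  cost 7 ≤ 7, done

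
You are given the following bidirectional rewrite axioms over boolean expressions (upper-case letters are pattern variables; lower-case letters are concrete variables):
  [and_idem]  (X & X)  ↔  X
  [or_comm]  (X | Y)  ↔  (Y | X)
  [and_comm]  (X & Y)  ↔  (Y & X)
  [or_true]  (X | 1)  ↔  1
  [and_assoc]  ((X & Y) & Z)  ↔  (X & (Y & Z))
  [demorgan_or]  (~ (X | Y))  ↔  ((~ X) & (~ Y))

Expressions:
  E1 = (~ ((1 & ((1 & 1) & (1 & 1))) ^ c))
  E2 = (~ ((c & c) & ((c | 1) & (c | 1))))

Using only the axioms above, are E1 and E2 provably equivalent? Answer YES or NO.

NO

The axioms are sound identities: if E1 ↔* E2 then E1 and E2 evaluate identically under any assignment.
Under c=0: E1 evaluates to 0, E2 to 1. Distinct ⇒ no rewrite sequence connects them.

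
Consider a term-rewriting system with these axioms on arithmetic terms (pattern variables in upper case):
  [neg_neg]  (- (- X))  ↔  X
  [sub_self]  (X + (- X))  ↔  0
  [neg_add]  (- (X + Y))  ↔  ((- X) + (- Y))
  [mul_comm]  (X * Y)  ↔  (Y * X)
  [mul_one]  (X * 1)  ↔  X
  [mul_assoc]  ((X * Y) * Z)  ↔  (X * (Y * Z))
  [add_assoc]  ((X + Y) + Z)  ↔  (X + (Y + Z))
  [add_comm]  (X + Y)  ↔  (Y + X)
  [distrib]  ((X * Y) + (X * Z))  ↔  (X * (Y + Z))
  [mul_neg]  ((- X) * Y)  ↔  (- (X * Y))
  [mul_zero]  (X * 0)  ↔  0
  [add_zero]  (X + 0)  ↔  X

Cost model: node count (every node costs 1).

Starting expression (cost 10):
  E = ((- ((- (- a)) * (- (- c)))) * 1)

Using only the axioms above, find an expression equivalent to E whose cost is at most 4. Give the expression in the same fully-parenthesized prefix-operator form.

(- (a * c))   [cost 4]

step 1: neg_neg (→) rewrites (- (- a)) into a, now ((- (a * (- (- c)))) * 1)
step 2: neg_neg (→) rewrites (- (- c)) into c, now ((- (a * c)) * 1)
step 3: mul_one (→) rewrites ((- (a * c)) * 1) into (- (a * c)), reaching cost 4 (bound 4)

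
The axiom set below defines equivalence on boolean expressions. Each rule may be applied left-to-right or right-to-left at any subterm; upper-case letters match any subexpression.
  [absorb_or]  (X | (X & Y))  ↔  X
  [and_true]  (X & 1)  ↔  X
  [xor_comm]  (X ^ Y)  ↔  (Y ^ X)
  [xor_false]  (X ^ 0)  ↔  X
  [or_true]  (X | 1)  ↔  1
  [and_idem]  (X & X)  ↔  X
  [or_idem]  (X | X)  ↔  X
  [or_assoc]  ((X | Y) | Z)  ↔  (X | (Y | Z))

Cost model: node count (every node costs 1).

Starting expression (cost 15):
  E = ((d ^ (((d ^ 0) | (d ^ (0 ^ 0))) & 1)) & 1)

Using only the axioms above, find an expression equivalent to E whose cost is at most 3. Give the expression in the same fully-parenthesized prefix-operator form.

step 1: xor_false (→) rewrites (0 ^ 0) into 0, now ((d ^ (((d ^ 0) | (d ^ 0)) & 1)) & 1)
step 2: and_true (→) rewrites (((d ^ 0) | (d ^ 0)) & 1) into ((d ^ 0) | (d ^ 0)), now ((d ^ ((d ^ 0) | (d ^ 0))) & 1)
step 3: or_idem (→) rewrites ((d ^ 0) | (d ^ 0)) into (d ^ 0), now ((d ^ (d ^ 0)) & 1)
step 4: xor_false (→) rewrites (d ^ 0) into d, now ((d ^ d) & 1)
step 5: and_true (→) rewrites ((d ^ d) & 1) into (d ^ d), reaching cost 3 (bound 3)

(d ^ d)   [cost 3]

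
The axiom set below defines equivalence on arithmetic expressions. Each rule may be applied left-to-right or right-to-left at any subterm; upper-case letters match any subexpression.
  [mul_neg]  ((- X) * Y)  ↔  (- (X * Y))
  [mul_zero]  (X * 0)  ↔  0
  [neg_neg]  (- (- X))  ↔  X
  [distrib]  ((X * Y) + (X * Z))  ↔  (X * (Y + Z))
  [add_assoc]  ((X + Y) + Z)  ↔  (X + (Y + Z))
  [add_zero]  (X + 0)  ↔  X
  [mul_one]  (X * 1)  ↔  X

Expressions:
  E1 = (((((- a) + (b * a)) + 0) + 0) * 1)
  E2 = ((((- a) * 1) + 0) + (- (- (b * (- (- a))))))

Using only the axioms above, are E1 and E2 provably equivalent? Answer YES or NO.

step 1: add_zero (→) rewrites (((- a) + (b * a)) + 0) into ((- a) + (b * a)), now ((((- a) + (b * a)) + 0) * 1)
step 2: mul_one (→) rewrites ((((- a) + (b * a)) + 0) * 1) into (((- a) + (b * a)) + 0)
step 3: add_zero (→) rewrites (((- a) + (b * a)) + 0) into ((- a) + (b * a))
step 4: mul_one (←) rewrites (- a) into ((- a) * 1), now (((- a) * 1) + (b * a))
step 5: neg_neg (←) rewrites a into (- (- a)), now (((- a) * 1) + (b * (- (- a))))
step 6: add_zero (←) rewrites ((- a) * 1) into (((- a) * 1) + 0), now ((((- a) * 1) + 0) + (b * (- (- a))))
step 7: neg_neg (←) rewrites (b * (- (- a))) into (- (- (b * (- (- a))))), which is E2

YES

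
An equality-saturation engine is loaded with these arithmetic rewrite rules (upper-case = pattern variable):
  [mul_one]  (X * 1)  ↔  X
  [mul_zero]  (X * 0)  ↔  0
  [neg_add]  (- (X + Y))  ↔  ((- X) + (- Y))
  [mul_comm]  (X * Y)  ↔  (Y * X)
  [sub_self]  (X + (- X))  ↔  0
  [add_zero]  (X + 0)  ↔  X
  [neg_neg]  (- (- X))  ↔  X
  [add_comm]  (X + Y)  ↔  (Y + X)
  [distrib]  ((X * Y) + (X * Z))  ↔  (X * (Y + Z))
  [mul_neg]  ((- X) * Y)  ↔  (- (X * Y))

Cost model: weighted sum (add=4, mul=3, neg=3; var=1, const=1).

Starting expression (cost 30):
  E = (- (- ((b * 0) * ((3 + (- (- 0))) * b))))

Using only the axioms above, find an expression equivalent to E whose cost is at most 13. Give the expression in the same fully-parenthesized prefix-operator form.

((b * 0) * (3 * b))   [cost 13]

1. [neg_neg →] (- (- ((b * 0) * ((3 + (- (- 0))) * b))))  →  ((b * 0) * ((3 + (- (- 0))) * b))
2. [neg_neg →] (- (- 0))  →  0;  E = ((b * 0) * ((3 + 0) * b))
3. [add_zero →] (3 + 0)  →  3;  cost 13 ≤ 13, done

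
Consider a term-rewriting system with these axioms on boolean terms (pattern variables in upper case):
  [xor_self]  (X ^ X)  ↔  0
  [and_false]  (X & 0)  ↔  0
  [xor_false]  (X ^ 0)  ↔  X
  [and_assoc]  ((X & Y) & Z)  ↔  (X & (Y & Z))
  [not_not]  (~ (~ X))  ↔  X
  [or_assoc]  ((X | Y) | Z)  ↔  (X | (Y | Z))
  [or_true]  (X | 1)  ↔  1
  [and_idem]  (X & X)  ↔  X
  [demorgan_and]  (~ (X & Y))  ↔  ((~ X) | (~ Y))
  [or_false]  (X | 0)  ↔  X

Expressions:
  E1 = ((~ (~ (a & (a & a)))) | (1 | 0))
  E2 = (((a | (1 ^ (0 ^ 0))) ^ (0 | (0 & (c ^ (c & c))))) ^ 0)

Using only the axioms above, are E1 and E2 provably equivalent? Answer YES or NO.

YES

(1) (a & a)  =[and_idem →]=  a    ⊢ ((~ (~ (a & a))) | (1 | 0))
(2) (1 | 0)  =[or_false →]=  1    ⊢ ((~ (~ (a & a))) | 1)
(3) (a & a)  =[and_idem →]=  a    ⊢ ((~ (~ a)) | 1)
(4) (~ (~ a))  =[not_not →]=  a    ⊢ (a | 1)
(5) (a | 1)  =[xor_false ←]=  ((a | 1) ^ 0)
(6) 0  =[or_false ←]=  (0 | 0)    ⊢ ((a | 1) ^ (0 | 0))
(7) ((a | 1) ^ (0 | 0))  =[xor_false ←]=  (((a | 1) ^ (0 | 0)) ^ 0)
(8) 0  =[and_idem ←]=  (0 & 0)    ⊢ (((a | 1) ^ (0 | (0 & 0))) ^ 0)
(9) 0  =[xor_self ←]=  (c ^ c)    ⊢ (((a | 1) ^ (0 | (0 & (c ^ c)))) ^ 0)
(10) 1  =[xor_false ←]=  (1 ^ 0)    ⊢ (((a | (1 ^ 0)) ^ (0 | (0 & (c ^ c)))) ^ 0)
(11) 0  =[xor_self ←]=  (0 ^ 0)    ⊢ (((a | (1 ^ (0 ^ 0))) ^ (0 | (0 & (c ^ c)))) ^ 0)
(12) c  =[and_idem ←]=  (c & c)    ⊢ E2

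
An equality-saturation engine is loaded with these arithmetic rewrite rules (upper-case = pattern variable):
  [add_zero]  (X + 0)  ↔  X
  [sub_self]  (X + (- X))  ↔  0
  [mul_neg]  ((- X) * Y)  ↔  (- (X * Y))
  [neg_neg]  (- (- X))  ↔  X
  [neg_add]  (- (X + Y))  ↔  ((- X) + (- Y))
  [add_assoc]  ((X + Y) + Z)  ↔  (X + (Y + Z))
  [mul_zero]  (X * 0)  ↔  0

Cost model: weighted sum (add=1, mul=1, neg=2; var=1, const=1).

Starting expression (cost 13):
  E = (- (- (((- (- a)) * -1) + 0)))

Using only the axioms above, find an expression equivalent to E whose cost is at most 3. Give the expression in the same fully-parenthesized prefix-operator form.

(a * -1)   [cost 3]

(1) (- (- a))  =[neg_neg →]=  a    ⊢ (- (- ((a * -1) + 0)))
(2) (- (- ((a * -1) + 0)))  =[neg_neg →]=  ((a * -1) + 0)
(3) ((a * -1) + 0)  =[add_zero →]=  (a * -1)    ⊢ cost 3, within 3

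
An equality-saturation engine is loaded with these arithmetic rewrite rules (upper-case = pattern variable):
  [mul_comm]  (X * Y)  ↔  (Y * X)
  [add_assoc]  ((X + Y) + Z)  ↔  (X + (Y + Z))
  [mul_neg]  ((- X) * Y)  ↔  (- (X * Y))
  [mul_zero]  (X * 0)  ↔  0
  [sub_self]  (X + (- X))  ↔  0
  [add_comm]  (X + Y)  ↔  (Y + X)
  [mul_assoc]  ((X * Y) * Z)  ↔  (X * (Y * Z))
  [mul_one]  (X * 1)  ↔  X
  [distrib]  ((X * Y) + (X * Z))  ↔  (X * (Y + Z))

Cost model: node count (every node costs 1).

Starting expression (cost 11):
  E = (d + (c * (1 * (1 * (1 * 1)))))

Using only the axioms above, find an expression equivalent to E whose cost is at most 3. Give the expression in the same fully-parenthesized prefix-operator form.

(d + c)   [cost 3]

step 1: mul_one (→) rewrites (1 * 1) into 1, now (d + (c * (1 * (1 * 1))))
step 2: mul_one (→) rewrites (1 * 1) into 1, now (d + (c * (1 * 1)))
step 3: mul_one (→) rewrites (1 * 1) into 1, now (d + (c * 1))
step 4: mul_one (→) rewrites (c * 1) into c, reaching cost 3 (bound 3)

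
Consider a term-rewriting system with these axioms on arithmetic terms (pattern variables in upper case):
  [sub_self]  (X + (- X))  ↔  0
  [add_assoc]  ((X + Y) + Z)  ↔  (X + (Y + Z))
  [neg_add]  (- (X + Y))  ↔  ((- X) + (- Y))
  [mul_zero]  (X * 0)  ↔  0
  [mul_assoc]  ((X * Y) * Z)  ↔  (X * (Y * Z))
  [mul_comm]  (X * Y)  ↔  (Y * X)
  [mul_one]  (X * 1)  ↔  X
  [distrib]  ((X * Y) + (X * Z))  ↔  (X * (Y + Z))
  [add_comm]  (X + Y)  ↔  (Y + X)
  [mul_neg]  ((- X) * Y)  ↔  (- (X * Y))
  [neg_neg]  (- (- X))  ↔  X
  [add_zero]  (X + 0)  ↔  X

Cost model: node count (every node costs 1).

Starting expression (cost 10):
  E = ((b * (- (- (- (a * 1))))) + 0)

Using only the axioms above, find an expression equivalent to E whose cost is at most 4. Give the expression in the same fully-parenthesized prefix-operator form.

(b * (- a))   [cost 4]

(1) (- (- (a * 1)))  =[neg_neg →]=  (a * 1)    ⊢ ((b * (- (a * 1))) + 0)
(2) (a * 1)  =[mul_one →]=  a    ⊢ ((b * (- a)) + 0)
(3) ((b * (- a)) + 0)  =[add_zero →]=  (b * (- a))    ⊢ cost 4, within 4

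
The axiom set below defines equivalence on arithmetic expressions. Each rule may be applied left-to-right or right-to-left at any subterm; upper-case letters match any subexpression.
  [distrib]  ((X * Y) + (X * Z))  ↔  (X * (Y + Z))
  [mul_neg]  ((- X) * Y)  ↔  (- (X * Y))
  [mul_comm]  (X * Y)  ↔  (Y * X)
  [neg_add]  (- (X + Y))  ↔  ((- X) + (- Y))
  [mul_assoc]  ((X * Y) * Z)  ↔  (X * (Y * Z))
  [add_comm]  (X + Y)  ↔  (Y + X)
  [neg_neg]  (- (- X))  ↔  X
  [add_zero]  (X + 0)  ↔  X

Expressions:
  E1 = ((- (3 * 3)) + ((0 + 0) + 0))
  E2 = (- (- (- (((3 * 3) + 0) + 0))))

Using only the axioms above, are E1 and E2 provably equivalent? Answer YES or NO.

YES

step 1: add_zero (→) rewrites ((0 + 0) + 0) into (0 + 0), now ((- (3 * 3)) + (0 + 0))
step 2: add_zero (→) rewrites (0 + 0) into 0, now ((- (3 * 3)) + 0)
step 3: add_zero (→) rewrites ((- (3 * 3)) + 0) into (- (3 * 3))
step 4: add_zero (←) rewrites (3 * 3) into ((3 * 3) + 0), now (- ((3 * 3) + 0))
step 5: add_zero (←) rewrites (3 * 3) into ((3 * 3) + 0), now (- (((3 * 3) + 0) + 0))
step 6: neg_neg (←) rewrites (- (((3 * 3) + 0) + 0)) into (- (- (- (((3 * 3) + 0) + 0)))), which is E2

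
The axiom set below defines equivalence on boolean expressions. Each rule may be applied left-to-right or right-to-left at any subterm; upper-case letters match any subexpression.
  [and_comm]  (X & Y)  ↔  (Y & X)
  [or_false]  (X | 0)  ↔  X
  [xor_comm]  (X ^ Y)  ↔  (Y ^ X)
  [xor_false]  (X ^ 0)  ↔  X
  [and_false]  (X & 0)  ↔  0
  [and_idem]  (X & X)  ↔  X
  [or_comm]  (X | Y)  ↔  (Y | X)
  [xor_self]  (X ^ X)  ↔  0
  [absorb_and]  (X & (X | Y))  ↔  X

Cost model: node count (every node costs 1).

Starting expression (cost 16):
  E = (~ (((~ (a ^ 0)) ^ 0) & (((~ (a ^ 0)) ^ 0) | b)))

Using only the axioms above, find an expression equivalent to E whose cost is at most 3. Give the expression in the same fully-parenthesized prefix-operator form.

(1) (((~ (a ^ 0)) ^ 0) & (((~ (a ^ 0)) ^ 0) | b))  =[absorb_and →]=  ((~ (a ^ 0)) ^ 0)    ⊢ (~ ((~ (a ^ 0)) ^ 0))
(2) (a ^ 0)  =[xor_false →]=  a    ⊢ (~ ((~ a) ^ 0))
(3) ((~ a) ^ 0)  =[xor_false →]=  (~ a)    ⊢ cost 3, within 3

(~ (~ a))   [cost 3]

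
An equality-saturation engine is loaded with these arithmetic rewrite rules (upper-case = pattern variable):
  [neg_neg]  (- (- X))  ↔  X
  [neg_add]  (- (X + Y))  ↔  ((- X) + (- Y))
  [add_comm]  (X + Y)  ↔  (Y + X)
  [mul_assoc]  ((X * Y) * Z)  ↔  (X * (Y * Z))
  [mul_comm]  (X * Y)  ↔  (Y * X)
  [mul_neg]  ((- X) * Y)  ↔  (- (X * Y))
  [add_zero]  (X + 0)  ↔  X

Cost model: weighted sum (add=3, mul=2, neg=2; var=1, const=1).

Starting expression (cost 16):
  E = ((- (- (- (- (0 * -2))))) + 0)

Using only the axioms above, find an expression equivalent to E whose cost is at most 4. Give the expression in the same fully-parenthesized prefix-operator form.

step 1: neg_neg (→) rewrites (- (- (- (- (0 * -2))))) into (- (- (0 * -2))), now ((- (- (0 * -2))) + 0)
step 2: add_zero (→) rewrites ((- (- (0 * -2))) + 0) into (- (- (0 * -2)))
step 3: neg_neg (→) rewrites (- (- (0 * -2))) into (0 * -2), reaching cost 4 (bound 4)

(0 * -2)   [cost 4]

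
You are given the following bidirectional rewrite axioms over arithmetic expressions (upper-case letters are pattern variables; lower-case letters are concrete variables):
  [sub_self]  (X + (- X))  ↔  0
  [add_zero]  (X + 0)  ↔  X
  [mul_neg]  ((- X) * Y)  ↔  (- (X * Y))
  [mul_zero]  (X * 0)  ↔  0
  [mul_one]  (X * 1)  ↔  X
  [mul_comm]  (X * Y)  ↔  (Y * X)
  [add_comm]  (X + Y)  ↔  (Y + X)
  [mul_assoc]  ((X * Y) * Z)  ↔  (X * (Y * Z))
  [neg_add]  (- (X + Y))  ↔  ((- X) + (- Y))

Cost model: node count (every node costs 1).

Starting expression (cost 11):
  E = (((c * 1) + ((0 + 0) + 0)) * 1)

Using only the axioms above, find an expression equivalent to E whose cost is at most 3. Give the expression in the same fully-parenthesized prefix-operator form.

(c + 0)   [cost 3]

1. [add_zero →] ((0 + 0) + 0)  →  (0 + 0);  E = (((c * 1) + (0 + 0)) * 1)
2. [add_zero →] (0 + 0)  →  0;  E = (((c * 1) + 0) * 1)
3. [mul_one →] (c * 1)  →  c;  E = ((c + 0) * 1)
4. [mul_one →] ((c + 0) * 1)  →  (c + 0);  cost 3 ≤ 3, done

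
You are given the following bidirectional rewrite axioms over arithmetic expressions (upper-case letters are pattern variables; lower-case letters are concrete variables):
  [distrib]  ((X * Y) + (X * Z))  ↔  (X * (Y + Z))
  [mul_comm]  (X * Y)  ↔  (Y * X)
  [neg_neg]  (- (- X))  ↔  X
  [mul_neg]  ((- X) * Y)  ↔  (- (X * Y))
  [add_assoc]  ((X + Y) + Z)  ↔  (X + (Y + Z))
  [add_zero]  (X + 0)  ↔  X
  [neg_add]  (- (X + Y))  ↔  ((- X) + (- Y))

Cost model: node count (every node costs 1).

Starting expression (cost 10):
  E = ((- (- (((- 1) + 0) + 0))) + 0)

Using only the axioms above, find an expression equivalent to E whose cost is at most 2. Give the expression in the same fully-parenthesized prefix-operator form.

step 1: neg_neg (→) rewrites (- (- (((- 1) + 0) + 0))) into (((- 1) + 0) + 0), now ((((- 1) + 0) + 0) + 0)
step 2: add_zero (→) rewrites (((- 1) + 0) + 0) into ((- 1) + 0), now (((- 1) + 0) + 0)
step 3: add_zero (→) rewrites (((- 1) + 0) + 0) into ((- 1) + 0)
step 4: add_zero (→) rewrites ((- 1) + 0) into (- 1), reaching cost 2 (bound 2)

(- 1)   [cost 2]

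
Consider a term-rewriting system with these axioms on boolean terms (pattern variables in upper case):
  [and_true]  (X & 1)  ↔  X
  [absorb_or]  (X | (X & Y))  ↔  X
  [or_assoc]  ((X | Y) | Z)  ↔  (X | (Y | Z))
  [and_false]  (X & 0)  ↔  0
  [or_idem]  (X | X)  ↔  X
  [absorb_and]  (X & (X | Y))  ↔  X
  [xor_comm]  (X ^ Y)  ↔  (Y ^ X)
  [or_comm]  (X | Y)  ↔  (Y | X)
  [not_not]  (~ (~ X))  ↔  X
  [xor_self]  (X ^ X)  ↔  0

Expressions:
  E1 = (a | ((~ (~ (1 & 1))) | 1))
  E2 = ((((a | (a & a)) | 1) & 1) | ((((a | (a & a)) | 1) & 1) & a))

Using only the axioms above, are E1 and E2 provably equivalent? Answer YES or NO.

step 1: not_not (→) rewrites (~ (~ (1 & 1))) into (1 & 1), now (a | ((1 & 1) | 1))
step 2: and_true (→) rewrites (1 & 1) into 1, now (a | (1 | 1))
step 3: or_idem (→) rewrites (1 | 1) into 1, now (a | 1)
step 4: absorb_or (←) rewrites a into (a | (a & a)), now ((a | (a & a)) | 1)
step 5: and_true (←) rewrites ((a | (a & a)) | 1) into (((a | (a & a)) | 1) & 1)
step 6: absorb_or (←) rewrites (((a | (a & a)) | 1) & 1) into ((((a | (a & a)) | 1) & 1) | ((((a | (a & a)) | 1) & 1) & a)), which is E2

YES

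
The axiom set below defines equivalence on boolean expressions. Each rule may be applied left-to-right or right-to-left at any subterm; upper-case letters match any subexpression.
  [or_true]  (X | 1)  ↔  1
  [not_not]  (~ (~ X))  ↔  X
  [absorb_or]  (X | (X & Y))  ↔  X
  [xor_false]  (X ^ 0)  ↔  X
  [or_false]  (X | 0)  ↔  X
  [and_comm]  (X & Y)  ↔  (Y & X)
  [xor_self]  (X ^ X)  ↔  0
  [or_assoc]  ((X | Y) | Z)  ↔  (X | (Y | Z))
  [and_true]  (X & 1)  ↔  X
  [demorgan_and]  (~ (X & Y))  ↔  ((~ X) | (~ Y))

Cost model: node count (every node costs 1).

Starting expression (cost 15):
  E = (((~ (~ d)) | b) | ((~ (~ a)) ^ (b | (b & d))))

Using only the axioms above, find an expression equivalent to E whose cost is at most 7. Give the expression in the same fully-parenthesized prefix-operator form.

((d | b) | (a ^ b))   [cost 7]

step 1: absorb_or (→) rewrites (b | (b & d)) into b, now (((~ (~ d)) | b) | ((~ (~ a)) ^ b))
step 2: not_not (→) rewrites (~ (~ d)) into d, now ((d | b) | ((~ (~ a)) ^ b))
step 3: not_not (→) rewrites (~ (~ a)) into a, reaching cost 7 (bound 7)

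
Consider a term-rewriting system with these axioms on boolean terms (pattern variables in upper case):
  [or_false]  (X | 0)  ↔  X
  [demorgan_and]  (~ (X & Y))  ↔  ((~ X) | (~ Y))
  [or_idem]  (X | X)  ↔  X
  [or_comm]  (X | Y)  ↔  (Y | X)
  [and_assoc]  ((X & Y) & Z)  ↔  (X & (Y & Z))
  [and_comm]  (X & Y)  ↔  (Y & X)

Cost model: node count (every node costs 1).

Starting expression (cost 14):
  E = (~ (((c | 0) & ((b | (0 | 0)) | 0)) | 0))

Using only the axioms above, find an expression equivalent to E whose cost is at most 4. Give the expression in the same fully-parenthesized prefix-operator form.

1. [or_idem →] (0 | 0)  →  0;  E = (~ (((c | 0) & ((b | 0) | 0)) | 0))
2. [or_false →] (((c | 0) & ((b | 0) | 0)) | 0)  →  ((c | 0) & ((b | 0) | 0));  E = (~ ((c | 0) & ((b | 0) | 0)))
3. [or_false →] (c | 0)  →  c;  E = (~ (c & ((b | 0) | 0)))
4. [or_false →] (b | 0)  →  b;  E = (~ (c & (b | 0)))
5. [or_false →] (b | 0)  →  b;  cost 4 ≤ 4, done

(~ (c & b))   [cost 4]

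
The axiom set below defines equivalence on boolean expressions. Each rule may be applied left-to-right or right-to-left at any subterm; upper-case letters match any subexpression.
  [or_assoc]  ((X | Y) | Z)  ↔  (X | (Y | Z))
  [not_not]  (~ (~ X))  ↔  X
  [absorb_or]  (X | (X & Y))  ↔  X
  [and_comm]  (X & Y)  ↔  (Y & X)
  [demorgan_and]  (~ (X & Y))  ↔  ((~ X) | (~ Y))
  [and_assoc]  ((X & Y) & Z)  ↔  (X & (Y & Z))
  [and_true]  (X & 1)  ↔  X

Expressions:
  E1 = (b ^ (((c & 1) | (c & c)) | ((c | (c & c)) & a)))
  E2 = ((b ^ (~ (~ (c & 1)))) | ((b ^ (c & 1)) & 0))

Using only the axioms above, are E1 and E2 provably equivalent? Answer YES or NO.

YES

step 1: and_true (→) rewrites (c & 1) into c, now (b ^ ((c | (c & c)) | ((c | (c & c)) & a)))
step 2: absorb_or (→) rewrites ((c | (c & c)) | ((c | (c & c)) & a)) into (c | (c & c)), now (b ^ (c | (c & c)))
step 3: absorb_or (→) rewrites (c | (c & c)) into c, now (b ^ c)
step 4: and_true (←) rewrites c into (c & 1), now (b ^ (c & 1))
step 5: absorb_or (←) rewrites (b ^ (c & 1)) into ((b ^ (c & 1)) | ((b ^ (c & 1)) & 0))
step 6: not_not (←) rewrites (c & 1) into (~ (~ (c & 1))), which is E2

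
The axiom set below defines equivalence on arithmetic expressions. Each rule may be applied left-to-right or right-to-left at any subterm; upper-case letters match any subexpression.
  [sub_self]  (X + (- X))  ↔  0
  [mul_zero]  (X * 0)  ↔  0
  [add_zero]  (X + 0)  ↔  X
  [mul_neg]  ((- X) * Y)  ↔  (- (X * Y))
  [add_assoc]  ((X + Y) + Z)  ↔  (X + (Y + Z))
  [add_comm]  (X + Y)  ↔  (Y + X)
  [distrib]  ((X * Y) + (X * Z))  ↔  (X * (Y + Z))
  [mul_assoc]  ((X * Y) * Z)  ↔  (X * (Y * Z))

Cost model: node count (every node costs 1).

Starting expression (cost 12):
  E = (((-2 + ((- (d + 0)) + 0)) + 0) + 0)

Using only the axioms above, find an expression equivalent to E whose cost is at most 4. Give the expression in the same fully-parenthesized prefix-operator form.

1. [add_zero →] (d + 0)  →  d;  E = (((-2 + ((- d) + 0)) + 0) + 0)
2. [add_zero →] ((- d) + 0)  →  (- d);  E = (((-2 + (- d)) + 0) + 0)
3. [add_comm →] (-2 + (- d))  →  ((- d) + -2);  E = ((((- d) + -2) + 0) + 0)
4. [add_zero →] (((- d) + -2) + 0)  →  ((- d) + -2);  E = (((- d) + -2) + 0)
5. [add_zero →] (((- d) + -2) + 0)  →  ((- d) + -2);  cost 4 ≤ 4, done

((- d) + -2)   [cost 4]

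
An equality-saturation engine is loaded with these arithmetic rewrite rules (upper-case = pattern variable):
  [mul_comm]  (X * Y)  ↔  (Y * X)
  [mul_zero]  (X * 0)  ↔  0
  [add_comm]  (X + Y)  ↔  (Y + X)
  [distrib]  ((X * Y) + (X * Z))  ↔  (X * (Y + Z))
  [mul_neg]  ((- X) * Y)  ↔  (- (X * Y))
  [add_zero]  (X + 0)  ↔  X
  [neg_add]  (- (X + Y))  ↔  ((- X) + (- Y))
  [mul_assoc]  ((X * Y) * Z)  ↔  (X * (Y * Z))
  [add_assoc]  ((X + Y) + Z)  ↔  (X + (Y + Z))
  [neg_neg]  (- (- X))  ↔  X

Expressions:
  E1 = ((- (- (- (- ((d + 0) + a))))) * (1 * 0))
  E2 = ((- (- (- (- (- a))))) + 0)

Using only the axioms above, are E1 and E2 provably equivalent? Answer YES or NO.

All listed rules preserve value, hence provable equivalence implies equal values everywhere; look for a separating assignment.
a=1, d=0 gives E1 ↦ 0, E2 ↦ -1; values differ ⇒ not provably equivalent.

NO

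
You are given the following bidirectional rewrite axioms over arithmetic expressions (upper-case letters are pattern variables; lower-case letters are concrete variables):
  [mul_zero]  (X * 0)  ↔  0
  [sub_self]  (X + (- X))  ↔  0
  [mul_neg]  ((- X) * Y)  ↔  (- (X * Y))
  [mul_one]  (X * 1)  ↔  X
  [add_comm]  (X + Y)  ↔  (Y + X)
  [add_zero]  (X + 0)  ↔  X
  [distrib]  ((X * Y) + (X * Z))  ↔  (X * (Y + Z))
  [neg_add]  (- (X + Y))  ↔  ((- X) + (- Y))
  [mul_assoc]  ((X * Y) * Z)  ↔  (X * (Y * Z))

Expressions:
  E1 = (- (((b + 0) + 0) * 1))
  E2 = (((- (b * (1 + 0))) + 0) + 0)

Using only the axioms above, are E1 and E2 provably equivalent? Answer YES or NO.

YES

(1) (((b + 0) + 0) * 1)  =[mul_one →]=  ((b + 0) + 0)    ⊢ (- ((b + 0) + 0))
(2) ((b + 0) + 0)  =[add_zero →]=  (b + 0)    ⊢ (- (b + 0))
(3) (b + 0)  =[add_zero →]=  b    ⊢ (- b)
(4) b  =[mul_one ←]=  (b * 1)    ⊢ (- (b * 1))
(5) (- (b * 1))  =[add_zero ←]=  ((- (b * 1)) + 0)
(6) 1  =[add_zero ←]=  (1 + 0)    ⊢ ((- (b * (1 + 0))) + 0)
(7) (- (b * (1 + 0)))  =[add_zero ←]=  ((- (b * (1 + 0))) + 0)    ⊢ E2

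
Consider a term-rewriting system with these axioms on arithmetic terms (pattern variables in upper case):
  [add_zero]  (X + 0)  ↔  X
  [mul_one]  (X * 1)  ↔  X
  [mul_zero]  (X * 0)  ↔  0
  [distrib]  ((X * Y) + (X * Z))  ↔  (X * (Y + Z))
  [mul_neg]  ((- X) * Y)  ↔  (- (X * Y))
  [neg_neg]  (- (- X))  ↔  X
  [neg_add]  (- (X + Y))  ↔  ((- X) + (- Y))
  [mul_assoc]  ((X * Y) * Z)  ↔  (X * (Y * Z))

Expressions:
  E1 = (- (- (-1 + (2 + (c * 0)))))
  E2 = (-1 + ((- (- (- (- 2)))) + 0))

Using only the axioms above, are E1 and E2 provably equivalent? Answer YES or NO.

(1) (c * 0)  =[mul_zero →]=  0    ⊢ (- (- (-1 + (2 + 0))))
(2) (- (- (-1 + (2 + 0))))  =[neg_neg →]=  (-1 + (2 + 0))
(3) (2 + 0)  =[add_zero →]=  2    ⊢ (-1 + 2)
(4) 2  =[neg_neg ←]=  (- (- 2))    ⊢ (-1 + (- (- 2)))
(5) (- 2)  =[neg_neg ←]=  (- (- (- 2)))    ⊢ (-1 + (- (- (- (- 2)))))
(6) (- (- (- (- 2))))  =[add_zero ←]=  ((- (- (- (- 2)))) + 0)    ⊢ E2

YES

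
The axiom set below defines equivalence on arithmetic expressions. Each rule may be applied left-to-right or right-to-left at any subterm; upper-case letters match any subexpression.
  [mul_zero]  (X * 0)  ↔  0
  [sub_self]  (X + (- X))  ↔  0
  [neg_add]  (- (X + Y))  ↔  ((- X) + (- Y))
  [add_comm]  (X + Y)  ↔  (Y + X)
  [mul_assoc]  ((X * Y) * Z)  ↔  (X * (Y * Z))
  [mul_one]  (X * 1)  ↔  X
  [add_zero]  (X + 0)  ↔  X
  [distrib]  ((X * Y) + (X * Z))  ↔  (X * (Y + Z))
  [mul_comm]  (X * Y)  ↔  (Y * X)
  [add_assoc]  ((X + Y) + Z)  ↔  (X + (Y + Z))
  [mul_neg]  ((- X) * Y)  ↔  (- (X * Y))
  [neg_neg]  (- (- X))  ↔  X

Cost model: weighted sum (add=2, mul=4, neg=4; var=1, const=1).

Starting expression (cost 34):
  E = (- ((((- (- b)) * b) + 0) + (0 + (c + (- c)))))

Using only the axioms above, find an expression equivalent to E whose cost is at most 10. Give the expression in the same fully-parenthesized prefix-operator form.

1. [neg_neg →] (- (- b))  →  b;  E = (- (((b * b) + 0) + (0 + (c + (- c)))))
2. [sub_self →] (c + (- c))  →  0;  E = (- (((b * b) + 0) + (0 + 0)))
3. [add_zero →] ((b * b) + 0)  →  (b * b);  E = (- ((b * b) + (0 + 0)))
4. [add_zero →] (0 + 0)  →  0;  E = (- ((b * b) + 0))
5. [add_zero →] ((b * b) + 0)  →  (b * b);  cost 10 ≤ 10, done

(- (b * b))   [cost 10]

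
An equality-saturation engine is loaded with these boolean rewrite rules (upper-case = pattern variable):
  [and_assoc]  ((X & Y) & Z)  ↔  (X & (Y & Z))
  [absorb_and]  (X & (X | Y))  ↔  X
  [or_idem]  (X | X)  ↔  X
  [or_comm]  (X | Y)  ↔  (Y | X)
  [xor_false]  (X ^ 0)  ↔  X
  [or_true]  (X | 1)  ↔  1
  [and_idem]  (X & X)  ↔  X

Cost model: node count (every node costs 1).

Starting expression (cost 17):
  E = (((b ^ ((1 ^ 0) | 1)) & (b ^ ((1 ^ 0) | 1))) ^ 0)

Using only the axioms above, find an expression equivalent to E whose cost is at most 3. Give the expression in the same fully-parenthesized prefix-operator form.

(b ^ 1)   [cost 3]

step 1: xor_false (→) rewrites (((b ^ ((1 ^ 0) | 1)) & (b ^ ((1 ^ 0) | 1))) ^ 0) into ((b ^ ((1 ^ 0) | 1)) & (b ^ ((1 ^ 0) | 1)))
step 2: and_idem (→) rewrites ((b ^ ((1 ^ 0) | 1)) & (b ^ ((1 ^ 0) | 1))) into (b ^ ((1 ^ 0) | 1))
step 3: xor_false (→) rewrites (1 ^ 0) into 1, now (b ^ (1 | 1))
step 4: or_idem (→) rewrites (1 | 1) into 1, reaching cost 3 (bound 3)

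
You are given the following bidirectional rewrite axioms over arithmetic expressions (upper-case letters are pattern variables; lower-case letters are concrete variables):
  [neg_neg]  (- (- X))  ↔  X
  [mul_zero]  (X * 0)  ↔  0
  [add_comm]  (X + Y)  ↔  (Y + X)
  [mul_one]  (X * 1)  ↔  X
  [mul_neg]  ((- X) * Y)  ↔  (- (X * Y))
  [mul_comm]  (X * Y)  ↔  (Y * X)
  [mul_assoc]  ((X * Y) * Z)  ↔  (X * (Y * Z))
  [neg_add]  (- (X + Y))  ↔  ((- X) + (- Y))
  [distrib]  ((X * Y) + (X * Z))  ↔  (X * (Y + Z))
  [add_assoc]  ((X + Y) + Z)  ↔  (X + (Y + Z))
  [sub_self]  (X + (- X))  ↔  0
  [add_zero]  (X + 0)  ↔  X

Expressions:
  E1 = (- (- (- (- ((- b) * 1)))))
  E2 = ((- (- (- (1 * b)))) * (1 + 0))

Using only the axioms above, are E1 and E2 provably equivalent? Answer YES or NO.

YES

(1) (- (- (- (- ((- b) * 1)))))  =[neg_neg →]=  (- (- ((- b) * 1)))
(2) ((- b) * 1)  =[mul_neg →]=  (- (b * 1))    ⊢ (- (- (- (b * 1))))
(3) (- (- (b * 1)))  =[neg_neg →]=  (b * 1)    ⊢ (- (b * 1))
(4) (b * 1)  =[mul_comm →]=  (1 * b)    ⊢ (- (1 * b))
(5) (1 * b)  =[neg_neg ←]=  (- (- (1 * b)))    ⊢ (- (- (- (1 * b))))
(6) (- (- (- (1 * b))))  =[mul_one ←]=  ((- (- (- (1 * b)))) * 1)
(7) 1  =[add_zero ←]=  (1 + 0)    ⊢ E2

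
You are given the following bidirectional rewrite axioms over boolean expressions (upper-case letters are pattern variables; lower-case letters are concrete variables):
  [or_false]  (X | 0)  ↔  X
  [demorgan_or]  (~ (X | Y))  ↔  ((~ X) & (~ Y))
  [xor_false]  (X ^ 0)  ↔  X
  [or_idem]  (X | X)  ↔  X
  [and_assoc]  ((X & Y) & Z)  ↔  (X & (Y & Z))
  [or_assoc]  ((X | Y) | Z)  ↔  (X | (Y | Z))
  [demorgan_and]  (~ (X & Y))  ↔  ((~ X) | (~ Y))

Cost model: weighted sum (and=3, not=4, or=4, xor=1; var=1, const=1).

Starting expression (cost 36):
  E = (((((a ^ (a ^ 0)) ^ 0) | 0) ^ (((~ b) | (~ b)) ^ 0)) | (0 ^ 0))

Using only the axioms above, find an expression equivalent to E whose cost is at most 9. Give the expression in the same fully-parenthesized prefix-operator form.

((a ^ a) ^ (~ b))   [cost 9]

1. [xor_false →] (a ^ 0)  →  a;  E = (((((a ^ a) ^ 0) | 0) ^ (((~ b) | (~ b)) ^ 0)) | (0 ^ 0))
2. [xor_false →] (0 ^ 0)  →  0;  E = (((((a ^ a) ^ 0) | 0) ^ (((~ b) | (~ b)) ^ 0)) | 0)
3. [xor_false →] (((~ b) | (~ b)) ^ 0)  →  ((~ b) | (~ b));  E = (((((a ^ a) ^ 0) | 0) ^ ((~ b) | (~ b))) | 0)
4. [or_idem →] ((~ b) | (~ b))  →  (~ b);  E = (((((a ^ a) ^ 0) | 0) ^ (~ b)) | 0)
5. [or_false →] (((a ^ a) ^ 0) | 0)  →  ((a ^ a) ^ 0);  E = ((((a ^ a) ^ 0) ^ (~ b)) | 0)
6. [xor_false →] ((a ^ a) ^ 0)  →  (a ^ a);  E = (((a ^ a) ^ (~ b)) | 0)
7. [or_false →] (((a ^ a) ^ (~ b)) | 0)  →  ((a ^ a) ^ (~ b));  cost 9 ≤ 9, done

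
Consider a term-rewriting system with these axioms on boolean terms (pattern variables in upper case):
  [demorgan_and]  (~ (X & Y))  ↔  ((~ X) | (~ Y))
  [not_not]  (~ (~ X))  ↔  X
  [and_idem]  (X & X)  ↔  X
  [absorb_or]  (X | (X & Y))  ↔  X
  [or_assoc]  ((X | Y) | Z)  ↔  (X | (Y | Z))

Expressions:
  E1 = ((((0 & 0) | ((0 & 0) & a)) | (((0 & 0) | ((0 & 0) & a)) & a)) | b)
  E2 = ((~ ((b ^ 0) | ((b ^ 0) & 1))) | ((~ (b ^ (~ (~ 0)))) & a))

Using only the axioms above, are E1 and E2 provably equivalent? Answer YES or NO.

NO

Every axiom is a valid identity, so a rewrite proof would force E1 and E2 to agree under every assignment.
At a=0, b=0: E1 = 0 but E2 = 1; they differ, so no derivation exists.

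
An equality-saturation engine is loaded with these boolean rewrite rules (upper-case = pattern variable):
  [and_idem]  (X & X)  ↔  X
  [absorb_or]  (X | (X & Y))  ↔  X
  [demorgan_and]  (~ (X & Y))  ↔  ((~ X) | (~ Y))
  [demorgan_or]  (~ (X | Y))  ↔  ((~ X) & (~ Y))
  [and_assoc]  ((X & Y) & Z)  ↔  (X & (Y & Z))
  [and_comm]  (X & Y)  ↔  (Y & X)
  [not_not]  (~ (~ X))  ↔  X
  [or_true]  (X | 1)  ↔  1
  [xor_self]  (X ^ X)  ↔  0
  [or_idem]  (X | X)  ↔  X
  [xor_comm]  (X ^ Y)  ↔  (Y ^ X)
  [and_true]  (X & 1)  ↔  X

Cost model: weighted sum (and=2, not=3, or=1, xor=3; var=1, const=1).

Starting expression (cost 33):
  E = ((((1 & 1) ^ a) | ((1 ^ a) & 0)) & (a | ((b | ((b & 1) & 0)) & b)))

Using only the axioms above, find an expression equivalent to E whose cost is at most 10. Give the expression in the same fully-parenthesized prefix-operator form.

(1) (b & 1)  =[and_true →]=  b    ⊢ ((((1 & 1) ^ a) | ((1 ^ a) & 0)) & (a | ((b | (b & 0)) & b)))
(2) (b | (b & 0))  =[absorb_or →]=  b    ⊢ ((((1 & 1) ^ a) | ((1 ^ a) & 0)) & (a | (b & b)))
(3) (1 & 1)  =[and_idem →]=  1    ⊢ (((1 ^ a) | ((1 ^ a) & 0)) & (a | (b & b)))
(4) ((1 ^ a) | ((1 ^ a) & 0))  =[absorb_or →]=  (1 ^ a)    ⊢ ((1 ^ a) & (a | (b & b)))
(5) (b & b)  =[and_idem →]=  b    ⊢ cost 10, within 10

((1 ^ a) & (a | b))   [cost 10]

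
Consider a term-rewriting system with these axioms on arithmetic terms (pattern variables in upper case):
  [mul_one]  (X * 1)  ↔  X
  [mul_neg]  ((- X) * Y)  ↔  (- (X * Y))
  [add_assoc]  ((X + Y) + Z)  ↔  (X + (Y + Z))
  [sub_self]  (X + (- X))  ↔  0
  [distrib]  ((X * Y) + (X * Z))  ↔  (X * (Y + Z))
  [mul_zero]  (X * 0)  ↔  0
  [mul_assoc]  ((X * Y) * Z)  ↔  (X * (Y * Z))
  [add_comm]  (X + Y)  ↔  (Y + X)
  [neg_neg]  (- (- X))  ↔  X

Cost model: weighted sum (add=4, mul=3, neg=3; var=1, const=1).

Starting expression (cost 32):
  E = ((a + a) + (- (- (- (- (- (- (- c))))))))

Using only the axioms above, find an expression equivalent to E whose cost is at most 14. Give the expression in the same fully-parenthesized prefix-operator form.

((a + a) + (- c))   [cost 14]

1. [neg_neg →] (- (- (- (- (- (- c))))))  →  (- (- (- (- c))));  E = ((a + a) + (- (- (- (- (- c))))))
2. [neg_neg →] (- (- (- (- (- c)))))  →  (- (- (- c)));  E = ((a + a) + (- (- (- c))))
3. [neg_neg →] (- (- c))  →  c;  cost 14 ≤ 14, done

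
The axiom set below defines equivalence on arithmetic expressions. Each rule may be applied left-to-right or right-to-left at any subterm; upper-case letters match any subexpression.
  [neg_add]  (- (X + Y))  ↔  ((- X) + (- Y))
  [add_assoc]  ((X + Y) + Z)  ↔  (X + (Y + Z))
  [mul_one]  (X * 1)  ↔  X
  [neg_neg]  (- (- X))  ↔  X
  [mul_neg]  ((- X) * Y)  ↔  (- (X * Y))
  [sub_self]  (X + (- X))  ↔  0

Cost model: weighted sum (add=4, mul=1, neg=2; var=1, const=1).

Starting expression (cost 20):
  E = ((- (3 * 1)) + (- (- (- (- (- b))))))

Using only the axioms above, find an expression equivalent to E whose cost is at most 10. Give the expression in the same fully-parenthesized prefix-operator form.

1. [neg_neg →] (- (- b))  →  b;  E = ((- (3 * 1)) + (- (- (- b))))
2. [mul_one →] (3 * 1)  →  3;  E = ((- 3) + (- (- (- b))))
3. [neg_neg →] (- (- (- b)))  →  (- b);  cost 10 ≤ 10, done

((- 3) + (- b))   [cost 10]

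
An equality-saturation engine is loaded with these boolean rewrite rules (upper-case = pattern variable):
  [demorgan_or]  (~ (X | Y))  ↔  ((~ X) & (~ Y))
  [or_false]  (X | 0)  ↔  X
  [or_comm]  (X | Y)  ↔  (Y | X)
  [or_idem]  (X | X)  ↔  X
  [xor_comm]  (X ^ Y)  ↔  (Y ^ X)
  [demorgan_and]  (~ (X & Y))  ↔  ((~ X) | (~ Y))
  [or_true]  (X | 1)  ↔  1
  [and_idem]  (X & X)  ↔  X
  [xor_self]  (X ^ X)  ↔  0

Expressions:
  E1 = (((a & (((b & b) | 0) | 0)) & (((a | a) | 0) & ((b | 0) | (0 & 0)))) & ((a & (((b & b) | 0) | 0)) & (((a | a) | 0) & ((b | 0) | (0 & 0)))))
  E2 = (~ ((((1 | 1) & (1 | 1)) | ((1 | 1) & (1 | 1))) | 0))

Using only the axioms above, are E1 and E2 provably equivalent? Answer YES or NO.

All listed rules preserve value, hence provable equivalence implies equal values everywhere; look for a separating assignment.
a=1, b=1 gives E1 ↦ 1, E2 ↦ 0; values differ ⇒ not provably equivalent.

NO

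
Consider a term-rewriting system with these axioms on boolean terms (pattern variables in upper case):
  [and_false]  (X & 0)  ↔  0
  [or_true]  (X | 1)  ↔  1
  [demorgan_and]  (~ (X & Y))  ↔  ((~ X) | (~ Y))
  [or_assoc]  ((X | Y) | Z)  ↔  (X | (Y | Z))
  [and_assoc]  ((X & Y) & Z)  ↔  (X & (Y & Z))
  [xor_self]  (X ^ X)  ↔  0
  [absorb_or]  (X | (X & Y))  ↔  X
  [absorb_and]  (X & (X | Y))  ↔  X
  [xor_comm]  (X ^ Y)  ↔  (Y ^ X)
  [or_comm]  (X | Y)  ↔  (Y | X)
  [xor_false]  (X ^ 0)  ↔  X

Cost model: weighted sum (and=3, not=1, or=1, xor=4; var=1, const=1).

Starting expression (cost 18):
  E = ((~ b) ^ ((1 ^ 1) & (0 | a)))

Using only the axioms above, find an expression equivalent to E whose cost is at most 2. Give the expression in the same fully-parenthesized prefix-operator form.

(1) (1 ^ 1)  =[xor_self →]=  0    ⊢ ((~ b) ^ (0 & (0 | a)))
(2) (0 & (0 | a))  =[absorb_and →]=  0    ⊢ ((~ b) ^ 0)
(3) ((~ b) ^ 0)  =[xor_false →]=  (~ b)    ⊢ cost 2, within 2

(~ b)   [cost 2]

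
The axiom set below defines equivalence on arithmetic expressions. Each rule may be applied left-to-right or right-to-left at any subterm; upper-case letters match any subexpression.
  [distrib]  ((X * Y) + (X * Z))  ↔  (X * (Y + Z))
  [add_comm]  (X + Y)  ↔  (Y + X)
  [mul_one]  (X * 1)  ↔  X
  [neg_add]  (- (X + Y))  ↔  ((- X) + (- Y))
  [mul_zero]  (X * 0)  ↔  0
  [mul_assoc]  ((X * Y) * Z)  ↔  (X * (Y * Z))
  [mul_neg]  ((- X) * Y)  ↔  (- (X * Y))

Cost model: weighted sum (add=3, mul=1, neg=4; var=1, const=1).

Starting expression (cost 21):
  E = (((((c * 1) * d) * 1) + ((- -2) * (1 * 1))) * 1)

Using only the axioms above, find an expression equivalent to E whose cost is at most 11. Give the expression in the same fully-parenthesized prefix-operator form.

step 1: mul_one (→) rewrites (c * 1) into c, now ((((c * d) * 1) + ((- -2) * (1 * 1))) * 1)
step 2: add_comm (→) rewrites (((c * d) * 1) + ((- -2) * (1 * 1))) into (((- -2) * (1 * 1)) + ((c * d) * 1)), now ((((- -2) * (1 * 1)) + ((c * d) * 1)) * 1)
step 3: mul_one (→) rewrites (1 * 1) into 1, now ((((- -2) * 1) + ((c * d) * 1)) * 1)
step 4: mul_one (→) rewrites ((- -2) * 1) into (- -2), now (((- -2) + ((c * d) * 1)) * 1)
step 5: mul_one (→) rewrites (((- -2) + ((c * d) * 1)) * 1) into ((- -2) + ((c * d) * 1))
step 6: mul_one (→) rewrites ((c * d) * 1) into (c * d), reaching cost 11 (bound 11)

((- -2) + (c * d))   [cost 11]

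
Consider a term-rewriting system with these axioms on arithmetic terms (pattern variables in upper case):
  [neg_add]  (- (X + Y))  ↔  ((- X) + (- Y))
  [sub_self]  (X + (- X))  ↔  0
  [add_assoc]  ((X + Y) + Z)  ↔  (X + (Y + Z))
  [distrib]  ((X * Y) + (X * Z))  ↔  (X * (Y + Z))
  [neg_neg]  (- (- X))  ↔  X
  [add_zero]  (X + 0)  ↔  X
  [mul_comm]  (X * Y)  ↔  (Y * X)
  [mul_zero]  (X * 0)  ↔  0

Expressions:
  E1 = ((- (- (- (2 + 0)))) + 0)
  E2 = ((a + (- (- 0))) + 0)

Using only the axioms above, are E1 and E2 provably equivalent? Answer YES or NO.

NO

The axioms are sound identities: if E1 ↔* E2 then E1 and E2 evaluate identically under any assignment.
Under a=0: E1 evaluates to -2, E2 to 0. Distinct ⇒ no rewrite sequence connects them.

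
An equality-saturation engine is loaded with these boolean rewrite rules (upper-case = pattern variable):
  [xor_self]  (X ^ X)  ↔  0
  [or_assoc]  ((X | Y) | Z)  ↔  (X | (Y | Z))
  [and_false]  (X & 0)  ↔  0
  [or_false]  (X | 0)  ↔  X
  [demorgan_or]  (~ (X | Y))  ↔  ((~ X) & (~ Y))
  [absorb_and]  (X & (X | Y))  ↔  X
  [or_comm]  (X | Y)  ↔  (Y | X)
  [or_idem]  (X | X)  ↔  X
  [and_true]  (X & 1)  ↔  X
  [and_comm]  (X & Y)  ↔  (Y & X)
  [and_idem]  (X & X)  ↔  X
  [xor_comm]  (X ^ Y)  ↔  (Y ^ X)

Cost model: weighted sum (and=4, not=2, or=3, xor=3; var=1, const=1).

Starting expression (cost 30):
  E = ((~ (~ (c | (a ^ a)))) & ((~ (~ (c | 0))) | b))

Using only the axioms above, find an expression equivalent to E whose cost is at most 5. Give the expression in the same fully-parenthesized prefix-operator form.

step 1: xor_self (→) rewrites (a ^ a) into 0, now ((~ (~ (c | 0))) & ((~ (~ (c | 0))) | b))
step 2: absorb_and (→) rewrites ((~ (~ (c | 0))) & ((~ (~ (c | 0))) | b)) into (~ (~ (c | 0)))
step 3: or_false (→) rewrites (c | 0) into c, reaching cost 5 (bound 5)

(~ (~ c))   [cost 5]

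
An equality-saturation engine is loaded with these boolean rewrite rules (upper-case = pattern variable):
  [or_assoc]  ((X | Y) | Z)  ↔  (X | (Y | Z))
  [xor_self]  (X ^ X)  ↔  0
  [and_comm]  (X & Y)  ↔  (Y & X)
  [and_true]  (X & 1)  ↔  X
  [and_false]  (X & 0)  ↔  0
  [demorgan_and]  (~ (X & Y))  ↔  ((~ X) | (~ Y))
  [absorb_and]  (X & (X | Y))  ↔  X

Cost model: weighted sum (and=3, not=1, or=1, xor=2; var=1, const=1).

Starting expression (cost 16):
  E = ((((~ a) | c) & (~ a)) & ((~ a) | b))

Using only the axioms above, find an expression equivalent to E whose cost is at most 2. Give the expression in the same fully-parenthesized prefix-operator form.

(~ a)   [cost 2]

(1) (((~ a) | c) & (~ a))  =[and_comm →]=  ((~ a) & ((~ a) | c))    ⊢ (((~ a) & ((~ a) | c)) & ((~ a) | b))
(2) ((~ a) & ((~ a) | c))  =[absorb_and →]=  (~ a)    ⊢ ((~ a) & ((~ a) | b))
(3) ((~ a) & ((~ a) | b))  =[absorb_and →]=  (~ a)    ⊢ cost 2, within 2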